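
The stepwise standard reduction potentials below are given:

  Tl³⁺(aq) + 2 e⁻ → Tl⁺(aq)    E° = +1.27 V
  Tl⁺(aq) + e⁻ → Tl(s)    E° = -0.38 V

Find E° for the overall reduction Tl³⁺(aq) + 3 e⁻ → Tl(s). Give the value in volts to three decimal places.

+0.720 V

Adding the free-energy changes (−nFE°) of the two steps gives −n₃FE°₃ = −n₁FE°₁ − n₂FE°₂.
E°₃ = (2×+1.27 + 1×-0.38) / 3 = (+2.160) / 3 = +0.720 V.
Simply averaging or adding the two E° values would be wrong; the electron-weighted sum is required.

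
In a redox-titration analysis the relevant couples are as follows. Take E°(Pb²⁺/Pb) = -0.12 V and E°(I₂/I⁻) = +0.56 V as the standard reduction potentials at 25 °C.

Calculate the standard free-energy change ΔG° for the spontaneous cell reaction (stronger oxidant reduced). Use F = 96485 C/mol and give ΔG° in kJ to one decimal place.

-131.2 kJ

I₂/I⁻ (E° = +0.56 V) is the cathode; Pb²⁺/Pb (E° = -0.12 V) is the anode, so E°cell = +0.68 V.
Balancing electrons gives n = 2 (lcm of 2 and 2).
ΔG° = −nFE° = −(2)(96485)(+0.68) = -131,220 J = -131.2 kJ.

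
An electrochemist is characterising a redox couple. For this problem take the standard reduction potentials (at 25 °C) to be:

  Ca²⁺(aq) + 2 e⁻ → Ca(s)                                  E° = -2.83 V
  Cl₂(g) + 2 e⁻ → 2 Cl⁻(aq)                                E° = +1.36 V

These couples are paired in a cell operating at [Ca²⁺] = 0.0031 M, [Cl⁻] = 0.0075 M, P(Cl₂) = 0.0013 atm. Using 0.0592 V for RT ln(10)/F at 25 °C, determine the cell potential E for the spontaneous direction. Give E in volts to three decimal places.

Cl₂/Cl⁻ is the cathode (higher E°), Ca²⁺/Ca the anode: E°cell = +1.36 − (-2.83) = +4.19 V, n = 2.
Overall: Cl₂(g) + Ca(s) → 2 Cl⁻(aq) + Ca²⁺(aq)
Q = [Cl⁻]^2·[Ca²⁺] / (P(Cl₂)); log Q = -3.872.
E = E° − (0.0592/n) log Q = +4.19 − (0.0592/2)(-3.872) = +4.305 V.

+4.305 V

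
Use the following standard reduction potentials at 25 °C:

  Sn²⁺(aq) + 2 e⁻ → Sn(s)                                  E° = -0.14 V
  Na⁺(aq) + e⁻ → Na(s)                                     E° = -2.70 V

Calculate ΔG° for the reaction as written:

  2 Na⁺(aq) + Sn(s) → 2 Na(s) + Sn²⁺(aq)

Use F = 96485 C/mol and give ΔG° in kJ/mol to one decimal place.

+494.0 kJ/mol

As written, Na⁺/Na is reduced (cathode) and Sn²⁺/Sn is oxidised (anode), so E°cell = (-2.70) − (-0.14) = -2.56 V.
Balancing electrons gives n = 2.
ΔG° = −nFE° = −(2)(96485)(-2.56) = 494,003 J = +494.0 kJ/mol.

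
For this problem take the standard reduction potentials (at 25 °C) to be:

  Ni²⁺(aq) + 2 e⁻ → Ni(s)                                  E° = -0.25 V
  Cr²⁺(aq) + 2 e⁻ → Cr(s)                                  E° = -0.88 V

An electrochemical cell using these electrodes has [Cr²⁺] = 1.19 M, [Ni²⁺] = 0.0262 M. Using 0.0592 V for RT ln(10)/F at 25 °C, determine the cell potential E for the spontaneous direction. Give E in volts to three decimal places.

+0.581 V

Ni²⁺/Ni is the cathode (higher E°), Cr²⁺/Cr the anode: E°cell = -0.25 − (-0.88) = +0.63 V, n = 2.
Overall: Ni²⁺(aq) + Cr(s) → Ni(s) + Cr²⁺(aq)
Q = [Cr²⁺] / ([Ni²⁺]); log Q = 1.657.
E = E° − (0.0592/n) log Q = +0.63 − (0.0592/2)(1.657) = +0.581 V.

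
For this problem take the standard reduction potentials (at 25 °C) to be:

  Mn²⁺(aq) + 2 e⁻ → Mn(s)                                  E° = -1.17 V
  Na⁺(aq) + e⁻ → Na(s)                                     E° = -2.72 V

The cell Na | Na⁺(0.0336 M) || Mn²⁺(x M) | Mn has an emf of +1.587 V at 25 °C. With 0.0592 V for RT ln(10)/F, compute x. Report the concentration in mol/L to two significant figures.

Mn²⁺/Mn is the cathode, Na⁺/Na the anode: E°cell = +1.55 V, n = 2.
Overall reaction: Mn²⁺(aq) + 2 Na(s) → Mn(s) + 2 Na⁺(aq); Q = [Na⁺]^2/[Mn²⁺]^1.
From E = E° − (0.0592/n) log Q: log Q = (E° − E)·n/0.0592 = (+1.55 − (+1.587))·2/0.0592 = -1.2500.
So 1·log[Mn²⁺] = 2·log(0.0336) − log Q = -2.9473 − (-1.2500) = -1.6973; [Mn²⁺] = 10^(-1.6973) ≈ 0.020 M.

0.020 M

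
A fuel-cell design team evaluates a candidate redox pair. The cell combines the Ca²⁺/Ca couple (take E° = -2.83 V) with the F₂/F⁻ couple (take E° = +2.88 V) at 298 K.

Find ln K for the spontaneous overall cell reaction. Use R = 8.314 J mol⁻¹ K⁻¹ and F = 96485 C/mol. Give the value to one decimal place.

444.7

Cathode: F₂/F⁻; anode: Ca²⁺/Ca. E°cell = (+2.88) − (-2.83) = +5.71 V, with n = 2.
ΔG° = −nFE° = −RT ln K, so ln K = nFE°/(RT) = (2)(96485)(+5.71) / ((8.314)(298)) = 444.733.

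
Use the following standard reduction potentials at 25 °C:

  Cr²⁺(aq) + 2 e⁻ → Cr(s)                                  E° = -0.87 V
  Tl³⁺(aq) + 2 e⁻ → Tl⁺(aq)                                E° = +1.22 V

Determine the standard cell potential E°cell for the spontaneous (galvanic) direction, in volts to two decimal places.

The Tl³⁺/Tl⁺ couple has the higher reduction potential, so it is the cathode; Cr²⁺/Cr is oxidised at the anode.
E°cell = E°(cathode) − E°(anode) = (+1.22) − (-0.87) = +2.09 V.
Since E°cell > 0, the reaction is spontaneous under standard conditions.

+2.09 V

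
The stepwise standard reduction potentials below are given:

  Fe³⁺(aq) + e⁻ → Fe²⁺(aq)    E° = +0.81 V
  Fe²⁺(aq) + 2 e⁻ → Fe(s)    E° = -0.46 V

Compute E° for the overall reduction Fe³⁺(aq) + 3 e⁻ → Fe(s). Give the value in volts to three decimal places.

Adding the free-energy changes (−nFE°) of the two steps gives −n₃FE°₃ = −n₁FE°₁ − n₂FE°₂.
E°₃ = (1×+0.81 + 2×-0.46) / 3 = (-0.110) / 3 = -0.037 V.

-0.037 V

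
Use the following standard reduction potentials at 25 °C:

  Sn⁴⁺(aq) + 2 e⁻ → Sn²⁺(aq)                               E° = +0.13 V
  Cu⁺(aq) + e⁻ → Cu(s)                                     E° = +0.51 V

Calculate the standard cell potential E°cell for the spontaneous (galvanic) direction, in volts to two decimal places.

The Cu⁺/Cu couple has the higher reduction potential, so it is the cathode; Sn⁴⁺/Sn²⁺ is oxidised at the anode.
E°cell = E°(cathode) − E°(anode) = (+0.51) − (+0.13) = +0.38 V.
Since E°cell > 0, the reaction is spontaneous under standard conditions.

+0.38 V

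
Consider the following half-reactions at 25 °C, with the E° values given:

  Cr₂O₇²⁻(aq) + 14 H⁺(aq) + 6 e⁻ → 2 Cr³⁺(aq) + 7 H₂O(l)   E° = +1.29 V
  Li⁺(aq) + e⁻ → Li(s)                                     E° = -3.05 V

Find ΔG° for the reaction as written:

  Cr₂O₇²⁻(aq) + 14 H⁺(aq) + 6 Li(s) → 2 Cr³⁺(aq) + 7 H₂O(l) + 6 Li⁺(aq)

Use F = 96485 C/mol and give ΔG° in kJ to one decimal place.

-2512.5 kJ

As written, Cr₂O₇²⁻/Cr³⁺ is reduced (cathode) and Li⁺/Li is oxidised (anode), so E°cell = (+1.29) − (-3.05) = +4.34 V.
Balancing electrons gives n = 6.
ΔG° = −nFE° = −(6)(96485)(+4.34) = -2,512,469 J = -2512.5 kJ.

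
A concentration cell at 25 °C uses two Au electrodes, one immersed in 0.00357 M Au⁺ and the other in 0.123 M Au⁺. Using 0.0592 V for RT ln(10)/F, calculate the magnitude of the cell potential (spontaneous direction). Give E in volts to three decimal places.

For a concentration cell E°cell = 0. The 0.123 M side is the cathode (reduction is favoured where [Au⁺] is higher).
With n = 1, E = −(0.0592/1) log([Au⁺]ₐₙ/[Au⁺]꜀ₐₜ) = −(0.0592/1) log(0.00357/0.123) = −(0.0592/1)(-1.537) = +0.091 V.

+0.091 V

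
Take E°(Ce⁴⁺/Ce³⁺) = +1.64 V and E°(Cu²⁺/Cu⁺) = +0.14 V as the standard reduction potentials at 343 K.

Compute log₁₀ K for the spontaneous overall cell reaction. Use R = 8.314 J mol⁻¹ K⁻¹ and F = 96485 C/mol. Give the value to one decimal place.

22.0

Cathode: Ce⁴⁺/Ce³⁺; anode: Cu²⁺/Cu⁺. E°cell = (+1.64) − (+0.14) = +1.50 V, with n = 1.
ΔG° = −nFE° = −RT ln K, so ln K = nFE°/(RT) = (1)(96485)(+1.50) / ((8.314)(343)) = 50.751.
log₁₀ K = 50.751 / ln 10 = 22.0.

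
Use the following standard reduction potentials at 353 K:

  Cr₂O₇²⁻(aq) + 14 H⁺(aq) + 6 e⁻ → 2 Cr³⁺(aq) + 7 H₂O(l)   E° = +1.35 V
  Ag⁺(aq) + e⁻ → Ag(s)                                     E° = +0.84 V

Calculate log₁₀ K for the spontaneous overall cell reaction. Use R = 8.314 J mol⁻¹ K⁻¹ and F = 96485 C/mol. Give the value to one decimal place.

Cathode: Cr₂O₇²⁻/Cr³⁺; anode: Ag⁺/Ag. E°cell = (+1.35) − (+0.84) = +0.51 V, with n = 6.
ΔG° = −nFE° = −RT ln K, so ln K = nFE°/(RT) = (6)(96485)(+0.51) / ((8.314)(353)) = 100.600.
log₁₀ K = 100.600 / ln 10 = 43.7.

43.7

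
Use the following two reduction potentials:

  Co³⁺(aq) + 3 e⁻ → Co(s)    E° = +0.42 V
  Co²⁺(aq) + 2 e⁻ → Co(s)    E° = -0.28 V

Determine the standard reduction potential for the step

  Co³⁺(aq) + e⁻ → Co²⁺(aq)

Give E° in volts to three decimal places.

Sequential free energies add, so n₃E°₃ = n₁E°₁ + n₂E°₂.
With n₃ = 3, and the known step contributing 2×(-0.28) V, the unknown satisfies 1·E° = 3×(+0.42) − 2×(-0.28) = +1.820.
E° = +1.820 / 1 = +1.820 V.

+1.820 V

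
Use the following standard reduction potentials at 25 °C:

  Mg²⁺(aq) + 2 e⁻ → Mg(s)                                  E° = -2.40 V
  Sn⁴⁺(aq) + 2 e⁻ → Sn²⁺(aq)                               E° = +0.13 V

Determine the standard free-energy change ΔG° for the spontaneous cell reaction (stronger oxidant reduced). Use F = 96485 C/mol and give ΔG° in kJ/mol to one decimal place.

Sn⁴⁺/Sn²⁺ (E° = +0.13 V) is the cathode; Mg²⁺/Mg (E° = -2.40 V) is the anode, so E°cell = +2.53 V.
Balancing electrons gives n = 2 (lcm of 2 and 2).
ΔG° = −nFE° = −(2)(96485)(+2.53) = -488,214 J = -488.2 kJ/mol.

-488.2 kJ/mol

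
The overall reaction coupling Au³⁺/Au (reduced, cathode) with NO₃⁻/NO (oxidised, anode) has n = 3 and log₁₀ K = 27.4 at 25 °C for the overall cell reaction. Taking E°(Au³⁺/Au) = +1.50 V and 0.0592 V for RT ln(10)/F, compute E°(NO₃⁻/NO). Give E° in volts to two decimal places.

+0.96 V

E°cell = (0.0592/n)·log K = (0.0592/3)(27.4) = +0.541 V.
Since Au³⁺/Au is the cathode and NO₃⁻/NO the anode, E°cell = E°(Au³⁺/Au) − E°(NO₃⁻/NO).
So E°(NO₃⁻/NO) = E°(Au³⁺/Au) − E°cell = (+1.50) − (+0.541) = +0.96 V.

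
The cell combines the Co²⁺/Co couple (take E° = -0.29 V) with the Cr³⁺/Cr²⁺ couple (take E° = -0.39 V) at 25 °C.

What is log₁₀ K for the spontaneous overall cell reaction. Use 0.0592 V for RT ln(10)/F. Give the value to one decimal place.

3.4

Cathode: Co²⁺/Co; anode: Cr³⁺/Cr²⁺. E°cell = +0.10 V, n = 2.
log K = nE°cell / 0.0592 = (2)(+0.10) / 0.0592 = 3.4.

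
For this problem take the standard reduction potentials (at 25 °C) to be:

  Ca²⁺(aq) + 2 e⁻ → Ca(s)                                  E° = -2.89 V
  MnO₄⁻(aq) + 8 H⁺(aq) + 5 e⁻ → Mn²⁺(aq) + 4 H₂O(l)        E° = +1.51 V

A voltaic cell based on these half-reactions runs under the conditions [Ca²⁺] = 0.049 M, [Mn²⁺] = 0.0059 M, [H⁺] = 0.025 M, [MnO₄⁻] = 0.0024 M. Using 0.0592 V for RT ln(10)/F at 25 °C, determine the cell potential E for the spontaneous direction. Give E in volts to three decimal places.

MnO₄⁻/Mn²⁺ is the cathode (higher E°), Ca²⁺/Ca the anode: E°cell = +1.51 − (-2.89) = +4.40 V, n = 10.
Overall: 2 MnO₄⁻(aq) + 16 H⁺(aq) + 5 Ca(s) → 2 Mn²⁺(aq) + 8 H₂O(l) + 5 Ca²⁺(aq)
Q = [Mn²⁺]^2·[Ca²⁺]^5 / ([MnO₄⁻]^2·[H⁺]^16); log Q = 19.865.
E = E° − (0.0592/n) log Q = +4.40 − (0.0592/10)(19.865) = +4.282 V.

+4.282 V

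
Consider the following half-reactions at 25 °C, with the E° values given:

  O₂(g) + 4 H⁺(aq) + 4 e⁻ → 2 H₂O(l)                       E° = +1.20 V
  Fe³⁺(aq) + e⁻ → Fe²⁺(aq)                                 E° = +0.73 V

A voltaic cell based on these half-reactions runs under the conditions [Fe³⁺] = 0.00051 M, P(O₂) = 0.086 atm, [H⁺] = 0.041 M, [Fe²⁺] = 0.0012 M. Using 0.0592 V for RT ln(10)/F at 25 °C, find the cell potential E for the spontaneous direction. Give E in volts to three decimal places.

O₂/H₂O is the cathode (higher E°), Fe³⁺/Fe²⁺ the anode: E°cell = +1.20 − (+0.73) = +0.47 V, n = 4.
Overall: O₂(g) + 4 H⁺(aq) + 4 Fe²⁺(aq) → 2 H₂O(l) + 4 Fe³⁺(aq)
Q = [Fe³⁺]^4 / (P(O₂)·[H⁺]^4·[Fe²⁺]^4); log Q = 5.128.
E = E° − (0.0592/n) log Q = +0.47 − (0.0592/4)(5.128) = +0.394 V.

+0.394 V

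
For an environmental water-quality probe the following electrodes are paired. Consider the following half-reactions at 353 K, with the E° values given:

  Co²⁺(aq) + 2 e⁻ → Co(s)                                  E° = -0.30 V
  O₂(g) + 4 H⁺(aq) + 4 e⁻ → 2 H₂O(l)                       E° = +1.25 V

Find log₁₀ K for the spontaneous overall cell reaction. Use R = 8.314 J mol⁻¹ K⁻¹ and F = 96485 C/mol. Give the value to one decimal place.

88.5

Cathode: O₂/H₂O; anode: Co²⁺/Co. E°cell = (+1.25) − (-0.30) = +1.55 V, with n = 4.
ΔG° = −nFE° = −RT ln K, so ln K = nFE°/(RT) = (4)(96485)(+1.55) / ((8.314)(353)) = 203.829.
log₁₀ K = 203.829 / ln 10 = 88.5.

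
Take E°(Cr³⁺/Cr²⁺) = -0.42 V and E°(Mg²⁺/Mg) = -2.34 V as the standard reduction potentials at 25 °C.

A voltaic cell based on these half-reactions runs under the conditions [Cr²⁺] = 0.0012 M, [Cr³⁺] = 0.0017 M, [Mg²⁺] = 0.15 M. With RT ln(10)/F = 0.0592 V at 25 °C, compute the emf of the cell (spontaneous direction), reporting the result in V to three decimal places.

+1.953 V

Cr³⁺/Cr²⁺ is the cathode (higher E°), Mg²⁺/Mg the anode: E°cell = -0.42 − (-2.34) = +1.92 V, n = 2.
Overall: 2 Cr³⁺(aq) + Mg(s) → 2 Cr²⁺(aq) + Mg²⁺(aq)
Q = [Cr²⁺]^2·[Mg²⁺] / ([Cr³⁺]^2); log Q = -1.126.
E = E° − (0.0592/n) log Q = +1.92 − (0.0592/2)(-1.126) = +1.953 V.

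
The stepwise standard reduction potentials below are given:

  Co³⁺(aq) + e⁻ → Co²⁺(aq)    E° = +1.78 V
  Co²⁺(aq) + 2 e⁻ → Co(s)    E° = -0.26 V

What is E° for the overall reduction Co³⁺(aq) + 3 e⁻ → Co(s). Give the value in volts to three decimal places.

Standard free energies of sequential steps add: ΔG°₃ = ΔG°₁ + ΔG°₂, so n₃E°₃ = n₁E°₁ + n₂E°₂.
E°₃ = (1×+1.78 + 2×-0.26) / 3 = (+1.260) / 3 = +0.420 V.

+0.420 V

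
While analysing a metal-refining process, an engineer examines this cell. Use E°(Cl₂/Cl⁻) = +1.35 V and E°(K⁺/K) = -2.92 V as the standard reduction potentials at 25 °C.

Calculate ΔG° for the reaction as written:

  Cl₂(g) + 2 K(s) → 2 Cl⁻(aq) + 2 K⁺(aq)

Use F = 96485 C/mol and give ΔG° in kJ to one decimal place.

As written, Cl₂/Cl⁻ is reduced (cathode) and K⁺/K is oxidised (anode), so E°cell = (+1.35) − (-2.92) = +4.27 V.
Balancing electrons gives n = 2.
ΔG° = −nFE° = −(2)(96485)(+4.27) = -823,982 J = -824.0 kJ.

-824.0 kJ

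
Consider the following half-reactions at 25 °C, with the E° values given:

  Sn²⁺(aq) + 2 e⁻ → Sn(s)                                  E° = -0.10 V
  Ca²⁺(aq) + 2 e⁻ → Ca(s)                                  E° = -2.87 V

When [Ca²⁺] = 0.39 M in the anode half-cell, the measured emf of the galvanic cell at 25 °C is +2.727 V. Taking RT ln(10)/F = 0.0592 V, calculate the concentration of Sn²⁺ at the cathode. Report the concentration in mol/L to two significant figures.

Sn²⁺/Sn is the cathode, Ca²⁺/Ca the anode: E°cell = +2.77 V, n = 2.
Overall reaction: Sn²⁺(aq) + Ca(s) → Sn(s) + Ca²⁺(aq); Q = [Ca²⁺]^1/[Sn²⁺]^1.
From E = E° − (0.0592/n) log Q: log Q = (E° − E)·n/0.0592 = (+2.77 − (+2.727))·2/0.0592 = 1.4527.
So 1·log[Sn²⁺] = 1·log(0.39) − log Q = -0.4089 − (1.4527) = -1.8616; [Sn²⁺] = 10^(-1.8616) ≈ 0.014 M.

0.014 M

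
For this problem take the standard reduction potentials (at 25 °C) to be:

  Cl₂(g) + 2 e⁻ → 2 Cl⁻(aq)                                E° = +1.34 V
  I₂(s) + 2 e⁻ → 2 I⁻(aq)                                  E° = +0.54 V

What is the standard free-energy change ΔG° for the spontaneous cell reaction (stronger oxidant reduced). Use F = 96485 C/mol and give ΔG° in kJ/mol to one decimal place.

-154.4 kJ/mol

Cl₂/Cl⁻ (E° = +1.34 V) is the cathode; I₂/I⁻ (E° = +0.54 V) is the anode, so E°cell = +0.80 V.
Balancing electrons gives n = 2 (lcm of 2 and 2).
ΔG° = −nFE° = −(2)(96485)(+0.80) = -154,376 J = -154.4 kJ/mol.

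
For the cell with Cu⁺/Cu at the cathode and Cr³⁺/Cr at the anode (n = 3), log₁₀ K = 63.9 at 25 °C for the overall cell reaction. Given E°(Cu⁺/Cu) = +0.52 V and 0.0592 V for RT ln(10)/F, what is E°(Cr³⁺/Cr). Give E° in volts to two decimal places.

-0.74 V

E°cell = (0.0592/n)·log K = (0.0592/3)(63.9) = +1.261 V.
Since Cu⁺/Cu is the cathode and Cr³⁺/Cr the anode, E°cell = E°(Cu⁺/Cu) − E°(Cr³⁺/Cr).
So E°(Cr³⁺/Cr) = E°(Cu⁺/Cu) − E°cell = (+0.52) − (+1.261) = -0.74 V.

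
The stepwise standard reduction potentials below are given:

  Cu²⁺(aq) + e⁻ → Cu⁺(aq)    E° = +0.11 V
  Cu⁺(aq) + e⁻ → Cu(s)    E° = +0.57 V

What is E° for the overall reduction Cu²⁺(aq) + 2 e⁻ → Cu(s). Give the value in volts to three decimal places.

Adding the free-energy changes (−nFE°) of the two steps gives −n₃FE°₃ = −n₁FE°₁ − n₂FE°₂.
E°₃ = (1×+0.11 + 1×+0.57) / 2 = (+0.680) / 2 = +0.340 V.

+0.340 V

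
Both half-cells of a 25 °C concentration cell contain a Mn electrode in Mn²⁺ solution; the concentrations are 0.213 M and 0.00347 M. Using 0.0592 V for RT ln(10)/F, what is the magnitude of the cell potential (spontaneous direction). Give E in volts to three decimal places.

+0.053 V

For a concentration cell E°cell = 0. The 0.213 M side is the cathode (reduction is favoured where [Mn²⁺] is higher).
With n = 2, E = −(0.0592/2) log([Mn²⁺]ₐₙ/[Mn²⁺]꜀ₐₜ) = −(0.0592/2) log(0.00347/0.213) = −(0.0592/2)(-1.788) = +0.053 V.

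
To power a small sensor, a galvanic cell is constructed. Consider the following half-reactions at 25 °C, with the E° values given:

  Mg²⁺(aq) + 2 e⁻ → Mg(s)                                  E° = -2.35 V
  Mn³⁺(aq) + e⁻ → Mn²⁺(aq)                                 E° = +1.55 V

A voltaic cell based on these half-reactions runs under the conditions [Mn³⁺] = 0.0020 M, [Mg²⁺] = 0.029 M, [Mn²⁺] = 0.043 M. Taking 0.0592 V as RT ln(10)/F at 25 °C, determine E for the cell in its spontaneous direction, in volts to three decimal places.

+3.867 V

Mn³⁺/Mn²⁺ is the cathode (higher E°), Mg²⁺/Mg the anode: E°cell = +1.55 − (-2.35) = +3.90 V, n = 2.
Overall: 2 Mn³⁺(aq) + Mg(s) → 2 Mn²⁺(aq) + Mg²⁺(aq)
Q = [Mn²⁺]^2·[Mg²⁺] / ([Mn³⁺]^2); log Q = 1.127.
E = E° − (0.0592/n) log Q = +3.90 − (0.0592/2)(1.127) = +3.867 V.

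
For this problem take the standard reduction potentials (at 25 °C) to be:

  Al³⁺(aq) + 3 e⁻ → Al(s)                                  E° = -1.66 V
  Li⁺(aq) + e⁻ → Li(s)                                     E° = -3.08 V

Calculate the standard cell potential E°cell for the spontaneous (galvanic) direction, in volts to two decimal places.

The Al³⁺/Al couple has the higher reduction potential, so it is the cathode; Li⁺/Li is oxidised at the anode.
E°cell = E°(cathode) − E°(anode) = (-1.66) − (-3.08) = +1.42 V.

+1.42 V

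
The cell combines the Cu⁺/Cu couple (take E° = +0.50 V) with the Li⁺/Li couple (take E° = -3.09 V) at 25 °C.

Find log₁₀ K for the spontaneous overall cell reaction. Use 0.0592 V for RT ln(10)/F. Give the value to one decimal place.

Cathode: Cu⁺/Cu; anode: Li⁺/Li. E°cell = +3.59 V, n = 1.
log K = nE°cell / 0.0592 = (1)(+3.59) / 0.0592 = 60.6.

60.6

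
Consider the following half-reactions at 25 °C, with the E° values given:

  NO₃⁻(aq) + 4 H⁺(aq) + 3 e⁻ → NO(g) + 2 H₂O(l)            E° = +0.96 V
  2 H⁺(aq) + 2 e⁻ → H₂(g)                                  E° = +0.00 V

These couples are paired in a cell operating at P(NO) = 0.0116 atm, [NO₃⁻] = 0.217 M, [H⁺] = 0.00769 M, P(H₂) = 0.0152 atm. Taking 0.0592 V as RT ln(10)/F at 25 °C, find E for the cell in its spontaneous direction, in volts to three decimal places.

NO₃⁻/NO is the cathode (higher E°), H⁺/H₂ the anode: E°cell = +0.96 − (+0.00) = +0.96 V, n = 6.
Overall: 2 NO₃⁻(aq) + 2 H⁺(aq) + 3 H₂(g) → 2 NO(g) + 4 H₂O(l)
Q = P(NO)^2 / ([NO₃⁻]^2·[H⁺]^2·P(H₂)^3); log Q = 7.139.
E = E° − (0.0592/n) log Q = +0.96 − (0.0592/6)(7.139) = +0.890 V.

+0.890 V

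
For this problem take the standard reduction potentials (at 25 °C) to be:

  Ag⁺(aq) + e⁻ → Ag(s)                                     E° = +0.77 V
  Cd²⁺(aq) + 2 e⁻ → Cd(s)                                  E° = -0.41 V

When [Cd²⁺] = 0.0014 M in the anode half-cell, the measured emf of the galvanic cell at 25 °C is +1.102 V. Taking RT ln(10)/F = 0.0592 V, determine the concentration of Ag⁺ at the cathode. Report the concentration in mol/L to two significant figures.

Ag⁺/Ag is the cathode, Cd²⁺/Cd the anode: E°cell = +1.18 V, n = 2.
Overall reaction: 2 Ag⁺(aq) + Cd(s) → 2 Ag(s) + Cd²⁺(aq); Q = [Cd²⁺]^1/[Ag⁺]^2.
From E = E° − (0.0592/n) log Q: log Q = (E° − E)·n/0.0592 = (+1.18 − (+1.102))·2/0.0592 = 2.6351.
So 2·log[Ag⁺] = 1·log(0.0014) − log Q = -2.8539 − (2.6351) = -5.4890; log[Ag⁺] = -5.4890 / 2 = -2.7445; [Ag⁺] = 10^(-2.7445) ≈ 0.0018 M.

0.0018 M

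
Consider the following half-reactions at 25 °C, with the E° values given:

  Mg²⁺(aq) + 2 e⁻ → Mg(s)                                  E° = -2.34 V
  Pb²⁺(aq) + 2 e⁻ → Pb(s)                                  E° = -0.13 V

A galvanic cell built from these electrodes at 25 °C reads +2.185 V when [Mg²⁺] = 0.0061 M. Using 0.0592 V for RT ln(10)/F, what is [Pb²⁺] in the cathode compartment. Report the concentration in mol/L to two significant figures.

Pb²⁺/Pb is the cathode, Mg²⁺/Mg the anode: E°cell = +2.21 V, n = 2.
Overall reaction: Pb²⁺(aq) + Mg(s) → Pb(s) + Mg²⁺(aq); Q = [Mg²⁺]^1/[Pb²⁺]^1.
From E = E° − (0.0592/n) log Q: log Q = (E° − E)·n/0.0592 = (+2.21 − (+2.185))·2/0.0592 = 0.8446.
So 1·log[Pb²⁺] = 1·log(0.0061) − log Q = -2.2147 − (0.8446) = -3.0593; [Pb²⁺] = 10^(-3.0593) ≈ 0.00087 M.

0.00087 M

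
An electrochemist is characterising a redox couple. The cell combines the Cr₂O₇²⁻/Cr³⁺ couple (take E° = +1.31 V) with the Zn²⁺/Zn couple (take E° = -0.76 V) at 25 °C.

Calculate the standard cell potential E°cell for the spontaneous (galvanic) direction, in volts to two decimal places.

+2.07 V

The Cr₂O₇²⁻/Cr³⁺ couple has the higher reduction potential, so it is the cathode; Zn²⁺/Zn is oxidised at the anode.
E°cell = E°(cathode) − E°(anode) = (+1.31) − (-0.76) = +2.07 V.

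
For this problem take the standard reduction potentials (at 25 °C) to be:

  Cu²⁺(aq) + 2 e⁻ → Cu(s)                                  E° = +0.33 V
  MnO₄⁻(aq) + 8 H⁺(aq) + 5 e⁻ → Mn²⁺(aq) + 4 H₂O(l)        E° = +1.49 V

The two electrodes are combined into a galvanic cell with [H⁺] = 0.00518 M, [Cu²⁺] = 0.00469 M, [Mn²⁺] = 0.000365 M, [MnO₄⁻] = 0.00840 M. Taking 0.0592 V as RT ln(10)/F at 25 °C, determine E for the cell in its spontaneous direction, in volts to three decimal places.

+1.029 V

MnO₄⁻/Mn²⁺ is the cathode (higher E°), Cu²⁺/Cu the anode: E°cell = +1.49 − (+0.33) = +1.16 V, n = 10.
Overall: 2 MnO₄⁻(aq) + 16 H⁺(aq) + 5 Cu(s) → 2 Mn²⁺(aq) + 8 H₂O(l) + 5 Cu²⁺(aq)
Q = [Mn²⁺]^2·[Cu²⁺]^5 / ([MnO₄⁻]^2·[H⁺]^16); log Q = 22.203.
E = E° − (0.0592/n) log Q = +1.16 − (0.0592/10)(22.203) = +1.029 V.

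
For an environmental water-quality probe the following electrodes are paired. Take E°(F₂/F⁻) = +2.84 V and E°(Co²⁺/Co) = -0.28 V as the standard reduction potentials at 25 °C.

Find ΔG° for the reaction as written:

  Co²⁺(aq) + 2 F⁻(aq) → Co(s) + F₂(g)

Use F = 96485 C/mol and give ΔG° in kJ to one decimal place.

+602.1 kJ

As written, Co²⁺/Co is reduced (cathode) and F₂/F⁻ is oxidised (anode), so E°cell = (-0.28) − (+2.84) = -3.12 V.
Balancing electrons gives n = 2.
ΔG° = −nFE° = −(2)(96485)(-3.12) = 602,066 J = +602.1 kJ.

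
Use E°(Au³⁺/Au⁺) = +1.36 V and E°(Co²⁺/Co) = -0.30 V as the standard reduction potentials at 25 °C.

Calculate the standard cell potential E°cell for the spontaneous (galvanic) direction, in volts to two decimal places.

The Au³⁺/Au⁺ couple has the higher reduction potential, so it is the cathode; Co²⁺/Co is oxidised at the anode.
E°cell = E°(cathode) − E°(anode) = (+1.36) − (-0.30) = +1.66 V.

+1.66 V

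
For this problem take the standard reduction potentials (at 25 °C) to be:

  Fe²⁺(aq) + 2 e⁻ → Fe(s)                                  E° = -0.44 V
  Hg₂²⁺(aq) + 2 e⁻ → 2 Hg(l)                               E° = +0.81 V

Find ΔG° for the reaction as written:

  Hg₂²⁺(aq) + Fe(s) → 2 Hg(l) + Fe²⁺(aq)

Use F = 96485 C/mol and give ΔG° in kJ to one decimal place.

-241.2 kJ

As written, Hg₂²⁺/Hg is reduced (cathode) and Fe²⁺/Fe is oxidised (anode), so E°cell = (+0.81) − (-0.44) = +1.25 V.
Balancing electrons gives n = 2.
ΔG° = −nFE° = −(2)(96485)(+1.25) = -241,212 J = -241.2 kJ.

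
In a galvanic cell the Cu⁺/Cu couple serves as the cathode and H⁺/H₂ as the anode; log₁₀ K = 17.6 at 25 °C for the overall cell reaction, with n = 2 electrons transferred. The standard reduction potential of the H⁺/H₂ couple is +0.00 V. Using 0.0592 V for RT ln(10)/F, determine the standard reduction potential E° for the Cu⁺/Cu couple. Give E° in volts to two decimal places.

E°cell = (0.0592/n)·log K = (0.0592/2)(17.6) = +0.521 V.
Since Cu⁺/Cu is the cathode and H⁺/H₂ the anode, E°cell = E°(Cu⁺/Cu) − E°(H⁺/H₂).
So E°(Cu⁺/Cu) = E°cell + E°(H⁺/H₂) = +0.521 + (+0.00) = +0.52 V.

+0.52 V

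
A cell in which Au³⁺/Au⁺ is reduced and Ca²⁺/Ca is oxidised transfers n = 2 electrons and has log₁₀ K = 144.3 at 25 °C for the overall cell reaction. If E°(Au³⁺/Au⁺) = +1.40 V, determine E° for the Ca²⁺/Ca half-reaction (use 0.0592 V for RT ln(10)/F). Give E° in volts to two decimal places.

-2.87 V

E°cell = (0.0592/n)·log K = (0.0592/2)(144.3) = +4.271 V.
Since Au³⁺/Au⁺ is the cathode and Ca²⁺/Ca the anode, E°cell = E°(Au³⁺/Au⁺) − E°(Ca²⁺/Ca).
So E°(Ca²⁺/Ca) = E°(Au³⁺/Au⁺) − E°cell = (+1.40) − (+4.271) = -2.87 V.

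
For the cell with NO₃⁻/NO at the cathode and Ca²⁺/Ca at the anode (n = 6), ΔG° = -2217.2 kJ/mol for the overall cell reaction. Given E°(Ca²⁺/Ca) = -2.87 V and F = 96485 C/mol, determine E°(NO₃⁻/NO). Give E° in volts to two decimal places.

E°cell = −ΔG°/(nF) = −(-2217.2×10³)/((6)(96485)) = +3.830 V.
Since NO₃⁻/NO is the cathode and Ca²⁺/Ca the anode, E°cell = E°(NO₃⁻/NO) − E°(Ca²⁺/Ca).
So E°(NO₃⁻/NO) = E°cell + E°(Ca²⁺/Ca) = +3.830 + (-2.87) = +0.96 V.

+0.96 V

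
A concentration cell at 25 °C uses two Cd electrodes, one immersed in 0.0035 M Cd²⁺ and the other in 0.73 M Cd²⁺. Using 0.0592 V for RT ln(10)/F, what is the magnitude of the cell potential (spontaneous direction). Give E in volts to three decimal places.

For a concentration cell E°cell = 0. The 0.73 M side is the cathode (reduction is favoured where [Cd²⁺] is higher).
With n = 2, E = −(0.0592/2) log([Cd²⁺]ₐₙ/[Cd²⁺]꜀ₐₜ) = −(0.0592/2) log(0.0035/0.73) = −(0.0592/2)(-2.319) = +0.069 V.

+0.069 V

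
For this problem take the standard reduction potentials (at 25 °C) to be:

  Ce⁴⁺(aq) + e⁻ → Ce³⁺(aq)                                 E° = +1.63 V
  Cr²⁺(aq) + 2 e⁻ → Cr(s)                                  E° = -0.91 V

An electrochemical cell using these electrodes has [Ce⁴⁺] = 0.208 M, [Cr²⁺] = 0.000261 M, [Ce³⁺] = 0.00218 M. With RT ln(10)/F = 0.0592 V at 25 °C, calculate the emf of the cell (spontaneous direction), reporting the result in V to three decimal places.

+2.763 V

Ce⁴⁺/Ce³⁺ is the cathode (higher E°), Cr²⁺/Cr the anode: E°cell = +1.63 − (-0.91) = +2.54 V, n = 2.
Overall: 2 Ce⁴⁺(aq) + Cr(s) → 2 Ce³⁺(aq) + Cr²⁺(aq)
Q = [Ce³⁺]^2·[Cr²⁺] / ([Ce⁴⁺]^2); log Q = -7.543.
E = E° − (0.0592/n) log Q = +2.54 − (0.0592/2)(-7.543) = +2.763 V.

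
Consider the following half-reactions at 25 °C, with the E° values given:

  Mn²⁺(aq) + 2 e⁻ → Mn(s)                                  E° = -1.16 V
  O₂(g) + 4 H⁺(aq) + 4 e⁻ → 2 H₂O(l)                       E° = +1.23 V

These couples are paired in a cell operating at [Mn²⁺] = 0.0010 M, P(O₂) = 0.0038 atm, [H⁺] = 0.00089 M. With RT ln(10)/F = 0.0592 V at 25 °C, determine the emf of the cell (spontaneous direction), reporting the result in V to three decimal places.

O₂/H₂O is the cathode (higher E°), Mn²⁺/Mn the anode: E°cell = +1.23 − (-1.16) = +2.39 V, n = 4.
Overall: O₂(g) + 4 H⁺(aq) + 2 Mn(s) → 2 H₂O(l) + 2 Mn²⁺(aq)
Q = [Mn²⁺]^2 / (P(O₂)·[H⁺]^4); log Q = 8.623.
E = E° − (0.0592/n) log Q = +2.39 − (0.0592/4)(8.623) = +2.262 V.

+2.262 V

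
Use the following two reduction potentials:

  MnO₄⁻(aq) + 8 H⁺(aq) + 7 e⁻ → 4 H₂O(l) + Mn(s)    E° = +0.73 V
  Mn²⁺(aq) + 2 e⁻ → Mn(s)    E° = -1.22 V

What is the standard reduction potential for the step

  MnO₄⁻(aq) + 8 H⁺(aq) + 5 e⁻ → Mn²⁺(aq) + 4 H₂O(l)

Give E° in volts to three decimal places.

+1.510 V

Sequential free energies add, so n₃E°₃ = n₁E°₁ + n₂E°₂.
With n₃ = 7, and the known step contributing 2×(-1.22) V, the unknown satisfies 5·E° = 7×(+0.73) − 2×(-1.22) = +7.550.
E° = +7.550 / 5 = +1.510 V.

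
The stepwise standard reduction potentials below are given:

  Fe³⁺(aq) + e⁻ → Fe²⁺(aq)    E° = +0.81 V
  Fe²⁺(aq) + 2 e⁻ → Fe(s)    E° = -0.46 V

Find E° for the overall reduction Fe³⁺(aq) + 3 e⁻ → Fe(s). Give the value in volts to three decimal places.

-0.037 V

Standard free energies of sequential steps add: ΔG°₃ = ΔG°₁ + ΔG°₂, so n₃E°₃ = n₁E°₁ + n₂E°₂.
E°₃ = (1×+0.81 + 2×-0.46) / 3 = (-0.110) / 3 = -0.037 V.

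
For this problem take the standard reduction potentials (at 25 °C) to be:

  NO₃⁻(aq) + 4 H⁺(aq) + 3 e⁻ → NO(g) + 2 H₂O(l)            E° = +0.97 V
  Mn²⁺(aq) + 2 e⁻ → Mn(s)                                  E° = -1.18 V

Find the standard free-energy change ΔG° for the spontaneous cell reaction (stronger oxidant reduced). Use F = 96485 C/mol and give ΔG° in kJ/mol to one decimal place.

-1244.7 kJ/mol

NO₃⁻/NO (E° = +0.97 V) is the cathode; Mn²⁺/Mn (E° = -1.18 V) is the anode, so E°cell = +2.15 V.
Balancing electrons gives n = 6 (lcm of 3 and 2).
ΔG° = −nFE° = −(6)(96485)(+2.15) = -1,244,656 J = -1244.7 kJ/mol.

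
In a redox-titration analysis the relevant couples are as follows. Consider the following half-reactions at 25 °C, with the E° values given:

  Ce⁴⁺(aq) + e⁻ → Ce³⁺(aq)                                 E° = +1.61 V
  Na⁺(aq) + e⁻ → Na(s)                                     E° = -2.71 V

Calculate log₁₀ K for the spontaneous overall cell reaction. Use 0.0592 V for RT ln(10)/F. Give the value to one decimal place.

73.0

Cathode: Ce⁴⁺/Ce³⁺; anode: Na⁺/Na. E°cell = +4.32 V, n = 1.
log K = nE°cell / 0.0592 = (1)(+4.32) / 0.0592 = 73.0.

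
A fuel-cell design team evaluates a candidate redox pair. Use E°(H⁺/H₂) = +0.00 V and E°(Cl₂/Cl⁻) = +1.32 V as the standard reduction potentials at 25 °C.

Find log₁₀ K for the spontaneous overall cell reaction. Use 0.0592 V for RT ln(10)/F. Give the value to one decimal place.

44.6

Cathode: Cl₂/Cl⁻; anode: H⁺/H₂. E°cell = +1.32 V, n = 2.
log K = nE°cell / 0.0592 = (2)(+1.32) / 0.0592 = 44.6.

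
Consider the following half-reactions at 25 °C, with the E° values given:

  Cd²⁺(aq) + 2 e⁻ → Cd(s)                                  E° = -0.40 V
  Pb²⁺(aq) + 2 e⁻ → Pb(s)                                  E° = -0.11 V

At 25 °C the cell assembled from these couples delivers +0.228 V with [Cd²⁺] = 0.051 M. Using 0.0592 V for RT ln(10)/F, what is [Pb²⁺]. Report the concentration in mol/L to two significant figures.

Pb²⁺/Pb is the cathode, Cd²⁺/Cd the anode: E°cell = +0.29 V, n = 2.
Overall reaction: Pb²⁺(aq) + Cd(s) → Pb(s) + Cd²⁺(aq); Q = [Cd²⁺]^1/[Pb²⁺]^1.
From E = E° − (0.0592/n) log Q: log Q = (E° − E)·n/0.0592 = (+0.29 − (+0.228))·2/0.0592 = 2.0946.
So 1·log[Pb²⁺] = 1·log(0.051) − log Q = -1.2924 − (2.0946) = -3.3870; [Pb²⁺] = 10^(-3.3870) ≈ 0.00041 M.

0.00041 M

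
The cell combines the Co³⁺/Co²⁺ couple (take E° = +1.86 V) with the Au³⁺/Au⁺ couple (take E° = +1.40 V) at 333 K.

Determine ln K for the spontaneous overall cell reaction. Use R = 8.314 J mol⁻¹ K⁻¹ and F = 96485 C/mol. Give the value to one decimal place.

32.1

Cathode: Co³⁺/Co²⁺; anode: Au³⁺/Au⁺. E°cell = (+1.86) − (+1.40) = +0.46 V, with n = 2.
ΔG° = −nFE° = −RT ln K, so ln K = nFE°/(RT) = (2)(96485)(+0.46) / ((8.314)(333)) = 32.062.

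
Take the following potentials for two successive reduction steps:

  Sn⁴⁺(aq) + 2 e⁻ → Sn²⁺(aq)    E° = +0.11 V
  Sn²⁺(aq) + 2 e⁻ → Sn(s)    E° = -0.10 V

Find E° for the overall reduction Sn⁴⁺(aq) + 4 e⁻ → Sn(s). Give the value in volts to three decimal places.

Adding the free-energy changes (−nFE°) of the two steps gives −n₃FE°₃ = −n₁FE°₁ − n₂FE°₂.
E°₃ = (2×+0.11 + 2×-0.10) / 4 = (+0.020) / 4 = +0.005 V.

+0.005 V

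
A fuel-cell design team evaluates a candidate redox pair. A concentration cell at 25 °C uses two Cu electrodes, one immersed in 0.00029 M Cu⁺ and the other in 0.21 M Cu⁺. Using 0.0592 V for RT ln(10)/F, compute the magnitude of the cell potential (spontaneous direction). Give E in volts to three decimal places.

+0.169 V

For a concentration cell E°cell = 0. The 0.21 M side is the cathode (reduction is favoured where [Cu⁺] is higher).
With n = 1, E = −(0.0592/1) log([Cu⁺]ₐₙ/[Cu⁺]꜀ₐₜ) = −(0.0592/1) log(0.00029/0.21) = −(0.0592/1)(-2.860) = +0.169 V.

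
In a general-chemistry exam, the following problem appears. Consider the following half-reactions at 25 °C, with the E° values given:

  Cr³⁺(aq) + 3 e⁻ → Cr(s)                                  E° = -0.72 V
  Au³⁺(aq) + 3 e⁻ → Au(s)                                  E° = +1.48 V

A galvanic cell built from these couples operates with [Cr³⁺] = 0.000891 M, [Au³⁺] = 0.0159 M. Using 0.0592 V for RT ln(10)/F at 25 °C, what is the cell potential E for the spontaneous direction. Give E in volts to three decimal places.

+2.225 V

Au³⁺/Au is the cathode (higher E°), Cr³⁺/Cr the anode: E°cell = +1.48 − (-0.72) = +2.20 V, n = 3.
Overall: Au³⁺(aq) + Cr(s) → Au(s) + Cr³⁺(aq)
Q = [Cr³⁺] / ([Au³⁺]); log Q = -1.252.
E = E° − (0.0592/n) log Q = +2.20 − (0.0592/3)(-1.252) = +2.225 V.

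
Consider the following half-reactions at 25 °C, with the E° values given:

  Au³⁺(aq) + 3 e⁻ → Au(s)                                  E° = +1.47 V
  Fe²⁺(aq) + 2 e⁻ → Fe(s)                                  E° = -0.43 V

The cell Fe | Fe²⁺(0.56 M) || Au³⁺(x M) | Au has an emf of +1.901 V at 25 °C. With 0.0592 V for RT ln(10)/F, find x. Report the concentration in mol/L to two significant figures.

0.47 M

Au³⁺/Au is the cathode, Fe²⁺/Fe the anode: E°cell = +1.90 V, n = 6.
Overall reaction: 2 Au³⁺(aq) + 3 Fe(s) → 2 Au(s) + 3 Fe²⁺(aq); Q = [Fe²⁺]^3/[Au³⁺]^2.
From E = E° − (0.0592/n) log Q: log Q = (E° − E)·n/0.0592 = (+1.90 − (+1.901))·6/0.0592 = -0.1014.
So 2·log[Au³⁺] = 3·log(0.56) − log Q = -0.7554 − (-0.1014) = -0.6540; log[Au³⁺] = -0.6540 / 2 = -0.3270; [Au³⁺] = 10^(-0.3270) ≈ 0.47 M.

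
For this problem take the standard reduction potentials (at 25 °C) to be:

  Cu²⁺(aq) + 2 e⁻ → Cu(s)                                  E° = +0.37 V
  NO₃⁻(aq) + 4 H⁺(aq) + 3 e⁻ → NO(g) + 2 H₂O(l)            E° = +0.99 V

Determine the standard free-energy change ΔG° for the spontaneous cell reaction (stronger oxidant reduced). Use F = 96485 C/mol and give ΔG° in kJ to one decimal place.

-358.9 kJ

NO₃⁻/NO (E° = +0.99 V) is the cathode; Cu²⁺/Cu (E° = +0.37 V) is the anode, so E°cell = +0.62 V.
Balancing electrons gives n = 6 (lcm of 3 and 2).
ΔG° = −nFE° = −(6)(96485)(+0.62) = -358,924 J = -358.9 kJ.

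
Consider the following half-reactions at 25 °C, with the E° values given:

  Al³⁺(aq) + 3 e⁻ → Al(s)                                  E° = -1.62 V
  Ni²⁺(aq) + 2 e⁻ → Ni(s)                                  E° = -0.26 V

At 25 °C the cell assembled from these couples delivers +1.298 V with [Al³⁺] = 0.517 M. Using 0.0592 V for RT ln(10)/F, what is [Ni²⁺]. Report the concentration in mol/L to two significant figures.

0.0052 M

Ni²⁺/Ni is the cathode, Al³⁺/Al the anode: E°cell = +1.36 V, n = 6.
Overall reaction: 3 Ni²⁺(aq) + 2 Al(s) → 3 Ni(s) + 2 Al³⁺(aq); Q = [Al³⁺]^2/[Ni²⁺]^3.
From E = E° − (0.0592/n) log Q: log Q = (E° − E)·n/0.0592 = (+1.36 − (+1.298))·6/0.0592 = 6.2838.
So 3·log[Ni²⁺] = 2·log(0.517) − log Q = -0.5730 − (6.2838) = -6.8568; log[Ni²⁺] = -6.8568 / 3 = -2.2856; [Ni²⁺] = 10^(-2.2856) ≈ 0.0052 M.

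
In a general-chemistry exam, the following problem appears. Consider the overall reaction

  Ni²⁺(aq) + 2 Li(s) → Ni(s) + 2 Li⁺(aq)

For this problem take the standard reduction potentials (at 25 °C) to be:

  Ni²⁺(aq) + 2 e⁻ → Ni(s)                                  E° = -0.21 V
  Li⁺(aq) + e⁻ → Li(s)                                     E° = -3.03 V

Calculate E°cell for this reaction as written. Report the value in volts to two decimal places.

+2.82 V

The Ni²⁺/Ni couple has the higher reduction potential, so it is the cathode; Li⁺/Li is oxidised at the anode.
E°cell = E°(cathode) − E°(anode) = (-0.21) − (-3.03) = +2.82 V.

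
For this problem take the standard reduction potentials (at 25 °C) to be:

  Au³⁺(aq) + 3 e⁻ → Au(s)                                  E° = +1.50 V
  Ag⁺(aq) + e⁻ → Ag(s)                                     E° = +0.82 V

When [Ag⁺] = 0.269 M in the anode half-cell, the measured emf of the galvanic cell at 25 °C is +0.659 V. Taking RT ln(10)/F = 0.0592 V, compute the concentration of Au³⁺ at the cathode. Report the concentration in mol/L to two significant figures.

0.0017 M

Au³⁺/Au is the cathode, Ag⁺/Ag the anode: E°cell = +0.68 V, n = 3.
Overall reaction: Au³⁺(aq) + 3 Ag(s) → Au(s) + 3 Ag⁺(aq); Q = [Ag⁺]^3/[Au³⁺]^1.
From E = E° − (0.0592/n) log Q: log Q = (E° − E)·n/0.0592 = (+0.68 − (+0.659))·3/0.0592 = 1.0642.
So 1·log[Au³⁺] = 3·log(0.269) − log Q = -1.7107 − (1.0642) = -2.7749; [Au³⁺] = 10^(-2.7749) ≈ 0.0017 M.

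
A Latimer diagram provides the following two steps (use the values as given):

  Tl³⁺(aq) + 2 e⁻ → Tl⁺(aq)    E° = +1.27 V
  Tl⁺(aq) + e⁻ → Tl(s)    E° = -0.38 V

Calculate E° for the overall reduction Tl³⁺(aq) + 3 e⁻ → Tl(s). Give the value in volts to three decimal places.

Standard free energies of sequential steps add: ΔG°₃ = ΔG°₁ + ΔG°₂, so n₃E°₃ = n₁E°₁ + n₂E°₂.
E°₃ = (2×+1.27 + 1×-0.38) / 3 = (+2.160) / 3 = +0.720 V.

+0.720 V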